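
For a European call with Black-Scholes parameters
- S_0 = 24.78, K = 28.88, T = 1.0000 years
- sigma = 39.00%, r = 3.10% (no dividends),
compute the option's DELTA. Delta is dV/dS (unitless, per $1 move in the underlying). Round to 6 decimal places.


Answer: Delta = 0.452991

Derivation:
d1 = -0.1181088149; d2 = -0.5081088149
phi(d1) = 0.3961694008; exp(-qT) = 1.0000000000; exp(-rT) = 0.9694755731
N(d1) = 0.4529907195
Delta = exp(-qT) * N(d1) = 1.0000000000 * 0.4529907195 = 0.452991


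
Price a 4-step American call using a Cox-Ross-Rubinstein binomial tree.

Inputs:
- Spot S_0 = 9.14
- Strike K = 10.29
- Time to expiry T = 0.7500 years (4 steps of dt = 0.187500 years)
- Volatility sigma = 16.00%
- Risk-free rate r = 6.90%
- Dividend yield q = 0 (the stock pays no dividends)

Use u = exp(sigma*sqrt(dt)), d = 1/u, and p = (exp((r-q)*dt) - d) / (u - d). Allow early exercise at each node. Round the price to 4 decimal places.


Answer: Price = V(0,0) = 0.2499

Derivation:
dt = T/N = 0.187500
u = exp(sigma*sqrt(dt)) = 1.071738; d = 1/u = 0.933063
p = (exp((r-q)*dt) - d) / (u - d) = 0.576586
Discount per step: exp(-r*dt) = 0.987146
Stock lattice S(k, i) with i counting down-moves:
  k=0: S(0,0) = 9.1400
  k=1: S(1,0) = 9.7957; S(1,1) = 8.5282
  k=2: S(2,0) = 10.4984; S(2,1) = 9.1400; S(2,2) = 7.9574
  k=3: S(3,0) = 11.2516; S(3,1) = 9.7957; S(3,2) = 8.5282; S(3,3) = 7.4247
  k=4: S(4,0) = 12.0587; S(4,1) = 10.4984; S(4,2) = 9.1400; S(4,3) = 7.9574; S(4,4) = 6.9277
Terminal payoffs V(N, i) = max(S_T - K, 0):
  V(4,0) = 1.768726; V(4,1) = 0.208417; V(4,2) = 0.000000; V(4,3) = 0.000000; V(4,4) = 0.000000
Backward induction: V(k, i) = exp(-r*dt) * [p * V(k+1, i) + (1-p) * V(k+1, i+1)]; then take max(V_cont, immediate exercise) for American.
  V(3,0) = exp(-r*dt) * [p*1.768726 + (1-p)*0.208417] = 1.093826; exercise = 0.961557; V(3,0) = max -> 1.093826
  V(3,1) = exp(-r*dt) * [p*0.208417 + (1-p)*0.000000] = 0.118625; exercise = 0.000000; V(3,1) = max -> 0.118625
  V(3,2) = exp(-r*dt) * [p*0.000000 + (1-p)*0.000000] = 0.000000; exercise = 0.000000; V(3,2) = max -> 0.000000
  V(3,3) = exp(-r*dt) * [p*0.000000 + (1-p)*0.000000] = 0.000000; exercise = 0.000000; V(3,3) = max -> 0.000000
  V(2,0) = exp(-r*dt) * [p*1.093826 + (1-p)*0.118625] = 0.672160; exercise = 0.208417; V(2,0) = max -> 0.672160
  V(2,1) = exp(-r*dt) * [p*0.118625 + (1-p)*0.000000] = 0.067519; exercise = 0.000000; V(2,1) = max -> 0.067519
  V(2,2) = exp(-r*dt) * [p*0.000000 + (1-p)*0.000000] = 0.000000; exercise = 0.000000; V(2,2) = max -> 0.000000
  V(1,0) = exp(-r*dt) * [p*0.672160 + (1-p)*0.067519] = 0.410797; exercise = 0.000000; V(1,0) = max -> 0.410797
  V(1,1) = exp(-r*dt) * [p*0.067519 + (1-p)*0.000000] = 0.038430; exercise = 0.000000; V(1,1) = max -> 0.038430
  V(0,0) = exp(-r*dt) * [p*0.410797 + (1-p)*0.038430] = 0.249878; exercise = 0.000000; V(0,0) = max -> 0.249878


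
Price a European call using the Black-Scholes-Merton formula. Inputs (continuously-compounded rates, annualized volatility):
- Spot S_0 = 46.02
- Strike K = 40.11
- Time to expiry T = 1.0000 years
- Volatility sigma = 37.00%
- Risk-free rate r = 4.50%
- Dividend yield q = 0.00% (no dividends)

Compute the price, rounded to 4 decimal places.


d1 = (ln(S/K) + (r - q + 0.5*sigma^2) * T) / (sigma * sqrt(T)) = 0.67810920
d2 = d1 - sigma * sqrt(T) = 0.30810920
exp(-rT) = 0.95599748; exp(-qT) = 1.00000000
C = S_0 * exp(-qT) * N(d1) - K * exp(-rT) * N(d2)
N(d1) = 0.75114877; N(d2) = 0.62100038
C = 46.0200 * 1.00000000 * 0.75114877 - 40.1100 * 0.95599748 * 0.62100038 = 10.7556

Answer: Price = 10.7556


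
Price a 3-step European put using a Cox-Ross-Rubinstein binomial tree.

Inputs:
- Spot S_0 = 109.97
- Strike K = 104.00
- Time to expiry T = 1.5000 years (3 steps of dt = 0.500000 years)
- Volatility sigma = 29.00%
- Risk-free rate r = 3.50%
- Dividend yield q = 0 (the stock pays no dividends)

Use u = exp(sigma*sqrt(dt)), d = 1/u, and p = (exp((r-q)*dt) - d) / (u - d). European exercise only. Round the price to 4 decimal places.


dt = T/N = 0.500000
u = exp(sigma*sqrt(dt)) = 1.227600; d = 1/u = 0.814598
p = (exp((r-q)*dt) - d) / (u - d) = 0.491659
Discount per step: exp(-r*dt) = 0.982652
Stock lattice S(k, i) with i counting down-moves:
  k=0: S(0,0) = 109.9700
  k=1: S(1,0) = 134.9992; S(1,1) = 89.5813
  k=2: S(2,0) = 165.7250; S(2,1) = 109.9700; S(2,2) = 72.9727
  k=3: S(3,0) = 203.4439; S(3,1) = 134.9992; S(3,2) = 89.5813; S(3,3) = 59.4434
Terminal payoffs V(N, i) = max(K - S_T, 0):
  V(3,0) = 0.000000; V(3,1) = 0.000000; V(3,2) = 14.418696; V(3,3) = 44.556594
Backward induction: V(k, i) = exp(-r*dt) * [p * V(k+1, i) + (1-p) * V(k+1, i+1)].
  V(2,0) = exp(-r*dt) * [p*0.000000 + (1-p)*0.000000] = 0.000000
  V(2,1) = exp(-r*dt) * [p*0.000000 + (1-p)*14.418696] = 7.202459
  V(2,2) = exp(-r*dt) * [p*14.418696 + (1-p)*44.556594] = 29.223113
  V(1,0) = exp(-r*dt) * [p*0.000000 + (1-p)*7.202459] = 3.597788
  V(1,1) = exp(-r*dt) * [p*7.202459 + (1-p)*29.223113] = 18.077318
  V(0,0) = exp(-r*dt) * [p*3.597788 + (1-p)*18.077318] = 10.768221

Answer: Price = V(0,0) = 10.7682


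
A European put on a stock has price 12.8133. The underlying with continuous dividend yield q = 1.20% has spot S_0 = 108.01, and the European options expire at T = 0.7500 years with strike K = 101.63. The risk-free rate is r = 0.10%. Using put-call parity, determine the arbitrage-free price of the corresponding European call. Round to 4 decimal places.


Put-call parity: C - P = S_0 * exp(-qT) - K * exp(-rT).
S_0 * exp(-qT) = 108.0100 * 0.99104038 = 107.04227131
K * exp(-rT) = 101.6300 * 0.99925028 = 101.55380608
C = P + S*exp(-qT) - K*exp(-rT)
C = 12.8133 + 107.04227131 - 101.55380608 = 18.3018

Answer: Call price = 18.3018


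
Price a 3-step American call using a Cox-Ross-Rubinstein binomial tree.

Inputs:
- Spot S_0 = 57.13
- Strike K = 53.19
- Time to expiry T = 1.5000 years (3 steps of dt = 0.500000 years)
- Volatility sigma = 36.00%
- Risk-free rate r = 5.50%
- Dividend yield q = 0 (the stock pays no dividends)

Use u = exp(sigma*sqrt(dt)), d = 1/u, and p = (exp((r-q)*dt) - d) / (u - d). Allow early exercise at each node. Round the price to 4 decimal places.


dt = T/N = 0.500000
u = exp(sigma*sqrt(dt)) = 1.289892; d = 1/u = 0.775259
p = (exp((r-q)*dt) - d) / (u - d) = 0.490879
Discount per step: exp(-r*dt) = 0.972875
Stock lattice S(k, i) with i counting down-moves:
  k=0: S(0,0) = 57.1300
  k=1: S(1,0) = 73.6915; S(1,1) = 44.2905
  k=2: S(2,0) = 95.0541; S(2,1) = 57.1300; S(2,2) = 34.3366
  k=3: S(3,0) = 122.6095; S(3,1) = 73.6915; S(3,2) = 44.2905; S(3,3) = 26.6198
Terminal payoffs V(N, i) = max(S_T - K, 0):
  V(3,0) = 69.419523; V(3,1) = 20.501526; V(3,2) = 0.000000; V(3,3) = 0.000000
Backward induction: V(k, i) = exp(-r*dt) * [p * V(k+1, i) + (1-p) * V(k+1, i+1)]; then take max(V_cont, immediate exercise) for American.
  V(2,0) = exp(-r*dt) * [p*69.419523 + (1-p)*20.501526] = 43.306901; exercise = 41.864105; V(2,0) = max -> 43.306901
  V(2,1) = exp(-r*dt) * [p*20.501526 + (1-p)*0.000000] = 9.790795; exercise = 3.940000; V(2,1) = max -> 9.790795
  V(2,2) = exp(-r*dt) * [p*0.000000 + (1-p)*0.000000] = 0.000000; exercise = 0.000000; V(2,2) = max -> 0.000000
  V(1,0) = exp(-r*dt) * [p*43.306901 + (1-p)*9.790795] = 25.531309; exercise = 20.501526; V(1,0) = max -> 25.531309
  V(1,1) = exp(-r*dt) * [p*9.790795 + (1-p)*0.000000] = 4.675733; exercise = 0.000000; V(1,1) = max -> 4.675733
  V(0,0) = exp(-r*dt) * [p*25.531309 + (1-p)*4.675733] = 14.508779; exercise = 3.940000; V(0,0) = max -> 14.508779

Answer: Price = V(0,0) = 14.5088


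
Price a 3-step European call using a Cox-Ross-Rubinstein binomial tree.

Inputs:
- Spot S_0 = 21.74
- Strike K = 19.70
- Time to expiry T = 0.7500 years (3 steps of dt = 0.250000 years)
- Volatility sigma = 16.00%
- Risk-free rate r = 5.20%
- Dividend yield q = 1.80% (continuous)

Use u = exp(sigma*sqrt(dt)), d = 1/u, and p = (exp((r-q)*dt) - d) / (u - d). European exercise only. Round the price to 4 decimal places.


Answer: Price = V(0,0) = 2.7560

Derivation:
dt = T/N = 0.250000
u = exp(sigma*sqrt(dt)) = 1.083287; d = 1/u = 0.923116
p = (exp((r-q)*dt) - d) / (u - d) = 0.533305
Discount per step: exp(-r*dt) = 0.987084
Stock lattice S(k, i) with i counting down-moves:
  k=0: S(0,0) = 21.7400
  k=1: S(1,0) = 23.5507; S(1,1) = 20.0685
  k=2: S(2,0) = 25.5121; S(2,1) = 21.7400; S(2,2) = 18.5256
  k=3: S(3,0) = 27.6370; S(3,1) = 23.5507; S(3,2) = 20.0685; S(3,3) = 17.1013
Terminal payoffs V(N, i) = max(S_T - K, 0):
  V(3,0) = 7.936957; V(3,1) = 3.850661; V(3,2) = 0.368549; V(3,3) = 0.000000
Backward induction: V(k, i) = exp(-r*dt) * [p * V(k+1, i) + (1-p) * V(k+1, i+1)].
  V(2,0) = exp(-r*dt) * [p*7.936957 + (1-p)*3.850661] = 5.952022
  V(2,1) = exp(-r*dt) * [p*3.850661 + (1-p)*0.368549] = 2.196832
  V(2,2) = exp(-r*dt) * [p*0.368549 + (1-p)*0.000000] = 0.194011
  V(1,0) = exp(-r*dt) * [p*5.952022 + (1-p)*2.196832] = 4.145255
  V(1,1) = exp(-r*dt) * [p*2.196832 + (1-p)*0.194011] = 1.245824
  V(0,0) = exp(-r*dt) * [p*4.145255 + (1-p)*1.245824] = 2.756043


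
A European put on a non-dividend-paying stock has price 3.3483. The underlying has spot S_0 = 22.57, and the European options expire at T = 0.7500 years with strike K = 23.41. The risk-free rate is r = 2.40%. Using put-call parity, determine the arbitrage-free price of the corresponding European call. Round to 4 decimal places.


Answer: Call price = 2.9259

Derivation:
Put-call parity: C - P = S_0 * exp(-qT) - K * exp(-rT).
S_0 * exp(-qT) = 22.5700 * 1.00000000 = 22.57000000
K * exp(-rT) = 23.4100 * 0.98216103 = 22.99238977
C = P + S*exp(-qT) - K*exp(-rT)
C = 3.3483 + 22.57000000 - 22.99238977 = 2.9259


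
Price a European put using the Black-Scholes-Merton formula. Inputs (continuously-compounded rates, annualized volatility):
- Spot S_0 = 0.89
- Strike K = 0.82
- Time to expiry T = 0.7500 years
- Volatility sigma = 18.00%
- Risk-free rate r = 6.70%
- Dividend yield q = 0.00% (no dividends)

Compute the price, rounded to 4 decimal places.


Answer: Price = 0.0143

Derivation:
d1 = (ln(S/K) + (r - q + 0.5*sigma^2) * T) / (sigma * sqrt(T)) = 0.92579477
d2 = d1 - sigma * sqrt(T) = 0.76991020
exp(-rT) = 0.95099165; exp(-qT) = 1.00000000
P = K * exp(-rT) * N(-d2) - S_0 * exp(-qT) * N(-d1)
N(-d1) = 0.17727632; N(-d2) = 0.22067658
P = 0.8200 * 0.95099165 * 0.22067658 - 0.8900 * 1.00000000 * 0.17727632 = 0.0143


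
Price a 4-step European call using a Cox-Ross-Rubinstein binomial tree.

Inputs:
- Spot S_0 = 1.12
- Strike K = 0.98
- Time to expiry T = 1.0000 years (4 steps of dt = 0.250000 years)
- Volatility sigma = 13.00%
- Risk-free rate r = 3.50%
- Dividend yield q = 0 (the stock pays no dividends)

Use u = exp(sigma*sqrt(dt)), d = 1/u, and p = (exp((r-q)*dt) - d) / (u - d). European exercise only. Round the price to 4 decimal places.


Answer: Price = V(0,0) = 0.1783

Derivation:
dt = T/N = 0.250000
u = exp(sigma*sqrt(dt)) = 1.067159; d = 1/u = 0.937067
p = (exp((r-q)*dt) - d) / (u - d) = 0.551311
Discount per step: exp(-r*dt) = 0.991288
Stock lattice S(k, i) with i counting down-moves:
  k=0: S(0,0) = 1.1200
  k=1: S(1,0) = 1.1952; S(1,1) = 1.0495
  k=2: S(2,0) = 1.2755; S(2,1) = 1.1200; S(2,2) = 0.9835
  k=3: S(3,0) = 1.3611; S(3,1) = 1.1952; S(3,2) = 1.0495; S(3,3) = 0.9216
  k=4: S(4,0) = 1.4526; S(4,1) = 1.2755; S(4,2) = 1.1200; S(4,3) = 0.9835; S(4,4) = 0.8636
Terminal payoffs V(N, i) = max(S_T - K, 0):
  V(4,0) = 0.472562; V(4,1) = 0.295488; V(4,2) = 0.140000; V(4,3) = 0.003467; V(4,4) = 0.000000
Backward induction: V(k, i) = exp(-r*dt) * [p * V(k+1, i) + (1-p) * V(k+1, i+1)].
  V(3,0) = exp(-r*dt) * [p*0.472562 + (1-p)*0.295488] = 0.389686
  V(3,1) = exp(-r*dt) * [p*0.295488 + (1-p)*0.140000] = 0.223756
  V(3,2) = exp(-r*dt) * [p*0.140000 + (1-p)*0.003467] = 0.078053
  V(3,3) = exp(-r*dt) * [p*0.003467 + (1-p)*0.000000] = 0.001895
  V(2,0) = exp(-r*dt) * [p*0.389686 + (1-p)*0.223756] = 0.312489
  V(2,1) = exp(-r*dt) * [p*0.223756 + (1-p)*0.078053] = 0.157001
  V(2,2) = exp(-r*dt) * [p*0.078053 + (1-p)*0.001895] = 0.043499
  V(1,0) = exp(-r*dt) * [p*0.312489 + (1-p)*0.157001] = 0.240608
  V(1,1) = exp(-r*dt) * [p*0.157001 + (1-p)*0.043499] = 0.105150
  V(0,0) = exp(-r*dt) * [p*0.240608 + (1-p)*0.105150] = 0.178263


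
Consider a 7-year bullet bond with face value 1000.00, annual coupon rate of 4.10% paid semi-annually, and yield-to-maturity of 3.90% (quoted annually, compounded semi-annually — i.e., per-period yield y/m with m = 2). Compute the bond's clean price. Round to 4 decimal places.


Coupon per period c = face * coupon_rate / m = 20.500000
Periods per year m = 2; per-period yield y/m = 0.019500
Number of cashflows N = 14
Cashflows (t years, CF_t, discount factor 1/(1+y/m)^(m*t), PV):
  t = 0.5000: CF_t = 20.500000, DF = 0.980873, PV = 20.107896
  t = 1.0000: CF_t = 20.500000, DF = 0.962112, PV = 19.723292
  t = 1.5000: CF_t = 20.500000, DF = 0.943709, PV = 19.346044
  t = 2.0000: CF_t = 20.500000, DF = 0.925659, PV = 18.976012
  t = 2.5000: CF_t = 20.500000, DF = 0.907954, PV = 18.613057
  t = 3.0000: CF_t = 20.500000, DF = 0.890588, PV = 18.257045
  t = 3.5000: CF_t = 20.500000, DF = 0.873553, PV = 17.907842
  t = 4.0000: CF_t = 20.500000, DF = 0.856845, PV = 17.565318
  t = 4.5000: CF_t = 20.500000, DF = 0.840456, PV = 17.229346
  t = 5.0000: CF_t = 20.500000, DF = 0.824380, PV = 16.899800
  t = 5.5000: CF_t = 20.500000, DF = 0.808613, PV = 16.576557
  t = 6.0000: CF_t = 20.500000, DF = 0.793146, PV = 16.259497
  t = 6.5000: CF_t = 20.500000, DF = 0.777976, PV = 15.948501
  t = 7.0000: CF_t = 1020.500000, DF = 0.763095, PV = 778.738753
Price P = sum_t PV_t = 1012.148959

Answer: Price = 1012.1490


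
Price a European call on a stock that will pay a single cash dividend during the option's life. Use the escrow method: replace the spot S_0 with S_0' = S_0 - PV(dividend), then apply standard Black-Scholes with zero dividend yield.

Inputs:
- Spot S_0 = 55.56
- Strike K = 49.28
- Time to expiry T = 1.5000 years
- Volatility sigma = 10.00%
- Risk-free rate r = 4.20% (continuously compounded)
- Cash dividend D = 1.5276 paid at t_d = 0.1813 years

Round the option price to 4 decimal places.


Answer: Price = 8.0709

Derivation:
PV(D) = D * exp(-r * t_d) = 1.5276 * 0.99241432 = 1.51601211
S_0' = S_0 - PV(D) = 55.5600 - 1.51601211 = 54.04398789
d1 = (ln(S_0'/K) + (r + sigma^2/2)*T) / (sigma*sqrt(T)) = 1.32909302
d2 = d1 - sigma*sqrt(T) = 1.20661854
exp(-rT) = 0.93894347
N(d1) = 0.90809136; N(d2) = 0.88621046
C = S_0' * N(d1) - K * exp(-rT) * N(d2) = 54.04398789 * 0.90809136 - 49.2800 * 0.93894347 * 0.88621046 = 8.0709


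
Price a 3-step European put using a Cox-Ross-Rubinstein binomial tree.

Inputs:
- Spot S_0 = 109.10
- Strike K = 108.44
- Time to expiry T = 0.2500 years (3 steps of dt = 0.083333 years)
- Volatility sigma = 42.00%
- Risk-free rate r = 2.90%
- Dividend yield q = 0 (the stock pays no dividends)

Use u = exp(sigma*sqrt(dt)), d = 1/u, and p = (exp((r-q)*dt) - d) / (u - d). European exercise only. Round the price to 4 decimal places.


dt = T/N = 0.083333
u = exp(sigma*sqrt(dt)) = 1.128900; d = 1/u = 0.885818
p = (exp((r-q)*dt) - d) / (u - d) = 0.479680
Discount per step: exp(-r*dt) = 0.997586
Stock lattice S(k, i) with i counting down-moves:
  k=0: S(0,0) = 109.1000
  k=1: S(1,0) = 123.1630; S(1,1) = 96.6428
  k=2: S(2,0) = 139.0387; S(2,1) = 109.1000; S(2,2) = 85.6079
  k=3: S(3,0) = 156.9607; S(3,1) = 123.1630; S(3,2) = 96.6428; S(3,3) = 75.8331
Terminal payoffs V(N, i) = max(K - S_T, 0):
  V(3,0) = 0.000000; V(3,1) = 0.000000; V(3,2) = 11.797236; V(3,3) = 32.606949
Backward induction: V(k, i) = exp(-r*dt) * [p * V(k+1, i) + (1-p) * V(k+1, i+1)].
  V(2,0) = exp(-r*dt) * [p*0.000000 + (1-p)*0.000000] = 0.000000
  V(2,1) = exp(-r*dt) * [p*0.000000 + (1-p)*11.797236] = 6.123521
  V(2,2) = exp(-r*dt) * [p*11.797236 + (1-p)*32.606949] = 22.570335
  V(1,0) = exp(-r*dt) * [p*0.000000 + (1-p)*6.123521] = 3.178500
  V(1,1) = exp(-r*dt) * [p*6.123521 + (1-p)*22.570335] = 14.645691
  V(0,0) = exp(-r*dt) * [p*3.178500 + (1-p)*14.645691] = 9.123035

Answer: Price = V(0,0) = 9.1230


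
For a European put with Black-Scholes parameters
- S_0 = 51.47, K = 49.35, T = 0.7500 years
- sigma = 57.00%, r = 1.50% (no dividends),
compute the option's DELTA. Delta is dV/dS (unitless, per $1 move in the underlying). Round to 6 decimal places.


Answer: Delta = -0.361364

Derivation:
d1 = 0.3548148576; d2 = -0.1388196226
phi(d1) = 0.3746041821; exp(-qT) = 1.0000000000; exp(-rT) = 0.9888130446
N(-d1) = 0.3613641485
Delta = -exp(-qT) * N(-d1) = -1.0000000000 * 0.3613641485 = -0.361364


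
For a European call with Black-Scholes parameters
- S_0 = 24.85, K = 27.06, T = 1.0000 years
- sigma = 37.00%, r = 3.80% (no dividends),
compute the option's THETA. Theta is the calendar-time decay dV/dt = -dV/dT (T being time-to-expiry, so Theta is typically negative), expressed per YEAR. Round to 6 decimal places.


Answer: Theta = -2.204524

Derivation:
d1 = 0.0574354859; d2 = -0.3125645141
phi(d1) = 0.3982848004; exp(-qT) = 1.0000000000; exp(-rT) = 0.9627129409
Theta = -S*exp(-qT)*phi(d1)*sigma/(2*sqrt(T)) - r*K*exp(-rT)*N(d2) + q*S*exp(-qT)*N(d1)
N(d1) = 0.5229008520; N(d2) = 0.3773057709; sqrt(T) = 1.0000000000
Term 1 = -24.8500 * 1.0000000000 * 0.3982848004 * 0.3700 / (2 * 1.0000000000) = -1.8310147986
Term 2 = -0.0380 * 27.0600 * 0.9627129409 * 0.3773057709 = -0.3735094949
Term 3 = 0 (no dividend yield, q = 0)
Theta = -1.8310147986 + (-0.3735094949) + (0.0000000000) = -2.204524


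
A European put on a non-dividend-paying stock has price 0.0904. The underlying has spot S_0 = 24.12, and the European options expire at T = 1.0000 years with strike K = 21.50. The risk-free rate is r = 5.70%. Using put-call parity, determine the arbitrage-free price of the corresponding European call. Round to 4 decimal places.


Put-call parity: C - P = S_0 * exp(-qT) - K * exp(-rT).
S_0 * exp(-qT) = 24.1200 * 1.00000000 = 24.12000000
K * exp(-rT) = 21.5000 * 0.94459407 = 20.30877249
C = P + S*exp(-qT) - K*exp(-rT)
C = 0.0904 + 24.12000000 - 20.30877249 = 3.9016

Answer: Call price = 3.9016


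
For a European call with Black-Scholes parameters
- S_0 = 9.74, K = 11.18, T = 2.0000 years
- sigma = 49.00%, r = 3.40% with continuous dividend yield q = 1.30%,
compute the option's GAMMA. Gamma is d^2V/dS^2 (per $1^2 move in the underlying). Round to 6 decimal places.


d1 = 0.2081125651; d2 = -0.4848520804
phi(d1) = 0.3903958896; exp(-qT) = 0.9743350896; exp(-rT) = 0.9342604736
Gamma = exp(-qT) * phi(d1) / (S * sigma * sqrt(T)) = 0.9743350896 * 0.3903958896 / (9.7400 * 0.4900 * 1.4142135624) = 0.056356

Answer: Gamma = 0.056356


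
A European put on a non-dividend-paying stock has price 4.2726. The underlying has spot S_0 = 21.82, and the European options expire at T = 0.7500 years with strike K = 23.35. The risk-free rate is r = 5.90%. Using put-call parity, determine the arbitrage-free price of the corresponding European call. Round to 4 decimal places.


Put-call parity: C - P = S_0 * exp(-qT) - K * exp(-rT).
S_0 * exp(-qT) = 21.8200 * 1.00000000 = 21.82000000
K * exp(-rT) = 23.3500 * 0.95671475 = 22.33928939
C = P + S*exp(-qT) - K*exp(-rT)
C = 4.2726 + 21.82000000 - 22.33928939 = 3.7533

Answer: Call price = 3.7533


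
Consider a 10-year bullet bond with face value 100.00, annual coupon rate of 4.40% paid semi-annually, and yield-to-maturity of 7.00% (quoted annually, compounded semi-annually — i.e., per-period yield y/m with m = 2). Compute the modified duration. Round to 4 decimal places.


Coupon per period c = face * coupon_rate / m = 2.200000
Periods per year m = 2; per-period yield y/m = 0.035000
Number of cashflows N = 20
Cashflows (t years, CF_t, discount factor 1/(1+y/m)^(m*t), PV):
  t = 0.5000: CF_t = 2.200000, DF = 0.966184, PV = 2.125604
  t = 1.0000: CF_t = 2.200000, DF = 0.933511, PV = 2.053724
  t = 1.5000: CF_t = 2.200000, DF = 0.901943, PV = 1.984274
  t = 2.0000: CF_t = 2.200000, DF = 0.871442, PV = 1.917173
  t = 2.5000: CF_t = 2.200000, DF = 0.841973, PV = 1.852341
  t = 3.0000: CF_t = 2.200000, DF = 0.813501, PV = 1.789701
  t = 3.5000: CF_t = 2.200000, DF = 0.785991, PV = 1.729180
  t = 4.0000: CF_t = 2.200000, DF = 0.759412, PV = 1.670705
  t = 4.5000: CF_t = 2.200000, DF = 0.733731, PV = 1.614208
  t = 5.0000: CF_t = 2.200000, DF = 0.708919, PV = 1.559621
  t = 5.5000: CF_t = 2.200000, DF = 0.684946, PV = 1.506881
  t = 6.0000: CF_t = 2.200000, DF = 0.661783, PV = 1.455923
  t = 6.5000: CF_t = 2.200000, DF = 0.639404, PV = 1.406689
  t = 7.0000: CF_t = 2.200000, DF = 0.617782, PV = 1.359120
  t = 7.5000: CF_t = 2.200000, DF = 0.596891, PV = 1.313159
  t = 8.0000: CF_t = 2.200000, DF = 0.576706, PV = 1.268753
  t = 8.5000: CF_t = 2.200000, DF = 0.557204, PV = 1.225848
  t = 9.0000: CF_t = 2.200000, DF = 0.538361, PV = 1.184395
  t = 9.5000: CF_t = 2.200000, DF = 0.520156, PV = 1.144343
  t = 10.0000: CF_t = 102.200000, DF = 0.502566, PV = 51.362233
Price P = sum_t PV_t = 81.523876
First compute Macaulay numerator sum_t t * PV_t:
  t * PV_t at t = 0.5000: 1.062802
  t * PV_t at t = 1.0000: 2.053724
  t * PV_t at t = 1.5000: 2.976411
  t * PV_t at t = 2.0000: 3.834346
  t * PV_t at t = 2.5000: 4.630852
  t * PV_t at t = 3.0000: 5.369104
  t * PV_t at t = 3.5000: 6.052130
  t * PV_t at t = 4.0000: 6.682822
  t * PV_t at t = 4.5000: 7.263937
  t * PV_t at t = 5.0000: 7.798107
  t * PV_t at t = 5.5000: 8.287843
  t * PV_t at t = 6.0000: 8.735540
  t * PV_t at t = 6.5000: 9.143479
  t * PV_t at t = 7.0000: 9.513840
  t * PV_t at t = 7.5000: 9.848695
  t * PV_t at t = 8.0000: 10.150024
  t * PV_t at t = 8.5000: 10.419711
  t * PV_t at t = 9.0000: 10.659551
  t * PV_t at t = 9.5000: 10.871254
  t * PV_t at t = 10.0000: 513.622334
Macaulay duration D = 648.976504 / 81.523876 = 7.960570
Modified duration = D / (1 + y/m) = 7.960570 / (1 + 0.035000) = 7.691372

Answer: Modified duration = 7.6914


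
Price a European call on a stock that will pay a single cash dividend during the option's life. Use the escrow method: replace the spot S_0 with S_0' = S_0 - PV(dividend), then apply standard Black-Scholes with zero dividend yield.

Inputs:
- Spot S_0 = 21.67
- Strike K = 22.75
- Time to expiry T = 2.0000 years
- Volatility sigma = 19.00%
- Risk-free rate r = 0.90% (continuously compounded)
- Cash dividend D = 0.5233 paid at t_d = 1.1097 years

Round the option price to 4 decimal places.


PV(D) = D * exp(-r * t_d) = 0.5233 * 0.99006241 = 0.51809966
S_0' = S_0 - PV(D) = 21.6700 - 0.51809966 = 21.15190034
d1 = (ln(S_0'/K) + (r + sigma^2/2)*T) / (sigma*sqrt(T)) = -0.06972591
d2 = d1 - sigma*sqrt(T) = -0.33842649
exp(-rT) = 0.98216103
N(d1) = 0.47220591; N(d2) = 0.36752091
C = S_0' * N(d1) - K * exp(-rT) * N(d2) = 21.15190034 * 0.47220591 - 22.7500 * 0.98216103 * 0.36752091 = 1.7761

Answer: Price = 1.7761


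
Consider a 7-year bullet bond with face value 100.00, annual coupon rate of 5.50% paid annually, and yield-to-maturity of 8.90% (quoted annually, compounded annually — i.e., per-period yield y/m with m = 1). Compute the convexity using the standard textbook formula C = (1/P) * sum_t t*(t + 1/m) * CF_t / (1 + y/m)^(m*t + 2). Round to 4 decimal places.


Answer: Convexity = 37.3224

Derivation:
Coupon per period c = face * coupon_rate / m = 5.500000
Periods per year m = 1; per-period yield y/m = 0.089000
Number of cashflows N = 7
Cashflows (t years, CF_t, discount factor 1/(1+y/m)^(m*t), PV):
  t = 1.0000: CF_t = 5.500000, DF = 0.918274, PV = 5.050505
  t = 2.0000: CF_t = 5.500000, DF = 0.843226, PV = 4.637746
  t = 3.0000: CF_t = 5.500000, DF = 0.774313, PV = 4.258720
  t = 4.0000: CF_t = 5.500000, DF = 0.711031, PV = 3.910670
  t = 5.0000: CF_t = 5.500000, DF = 0.652921, PV = 3.591065
  t = 6.0000: CF_t = 5.500000, DF = 0.599560, PV = 3.297581
  t = 7.0000: CF_t = 105.500000, DF = 0.550560, PV = 58.084105
Price P = sum_t PV_t = 82.830391
Convexity numerator sum_t t*(t + 1/m) * CF_t / (1+y/m)^(m*t + 2):
  t = 1.0000: term = 8.517439
  t = 2.0000: term = 23.464020
  t = 3.0000: term = 43.092782
  t = 4.0000: term = 65.951611
  t = 5.0000: term = 90.842439
  t = 6.0000: term = 116.785505
  t = 7.0000: term = 2742.771126
Convexity = (1/P) * sum = 3091.424922 / 82.830391 = 37.322351


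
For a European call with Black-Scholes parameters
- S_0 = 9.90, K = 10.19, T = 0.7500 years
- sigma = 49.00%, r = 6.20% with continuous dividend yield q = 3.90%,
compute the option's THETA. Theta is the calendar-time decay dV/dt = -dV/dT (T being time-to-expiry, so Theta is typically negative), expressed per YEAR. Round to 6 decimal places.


Answer: Theta = -1.096226

Derivation:
d1 = 0.1847884001; d2 = -0.2395640478
phi(d1) = 0.3921888051; exp(-qT) = 0.9711736407; exp(-rT) = 0.9545645606
Theta = -S*exp(-qT)*phi(d1)*sigma/(2*sqrt(T)) - r*K*exp(-rT)*N(d2) + q*S*exp(-qT)*N(d1)
N(d1) = 0.5733024967; N(d2) = 0.4053341195; sqrt(T) = 0.8660254038
Term 1 = -9.9000 * 0.9711736407 * 0.3921888051 * 0.4900 / (2 * 0.8660254038) = -1.0667501838
Term 2 = -0.0620 * 10.1900 * 0.9545645606 * 0.4053341195 = -0.2444467923
Term 3 = 0.0390 * 9.9000 * 0.9711736407 * 0.5733024967 = 0.2149713190
Theta = -1.0667501838 + (-0.2444467923) + (0.2149713190) = -1.096226


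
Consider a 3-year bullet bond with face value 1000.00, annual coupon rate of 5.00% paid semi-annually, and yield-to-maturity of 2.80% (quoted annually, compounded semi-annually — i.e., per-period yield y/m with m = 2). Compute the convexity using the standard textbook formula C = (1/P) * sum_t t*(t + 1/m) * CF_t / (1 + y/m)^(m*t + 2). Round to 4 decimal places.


Answer: Convexity = 9.4386

Derivation:
Coupon per period c = face * coupon_rate / m = 25.000000
Periods per year m = 2; per-period yield y/m = 0.014000
Number of cashflows N = 6
Cashflows (t years, CF_t, discount factor 1/(1+y/m)^(m*t), PV):
  t = 0.5000: CF_t = 25.000000, DF = 0.986193, PV = 24.654832
  t = 1.0000: CF_t = 25.000000, DF = 0.972577, PV = 24.314430
  t = 1.5000: CF_t = 25.000000, DF = 0.959149, PV = 23.978728
  t = 2.0000: CF_t = 25.000000, DF = 0.945906, PV = 23.647661
  t = 2.5000: CF_t = 25.000000, DF = 0.932847, PV = 23.321165
  t = 3.0000: CF_t = 1025.000000, DF = 0.919967, PV = 942.966220
Price P = sum_t PV_t = 1062.883037
Convexity numerator sum_t t*(t + 1/m) * CF_t / (1+y/m)^(m*t + 2):
  t = 0.5000: term = 11.989364
  t = 1.0000: term = 35.471491
  t = 1.5000: term = 69.963494
  t = 2.0000: term = 114.995881
  t = 2.5000: term = 170.112249
  t = 3.0000: term = 9629.628314
Convexity = (1/P) * sum = 10032.160793 / 1062.883037 = 9.438631


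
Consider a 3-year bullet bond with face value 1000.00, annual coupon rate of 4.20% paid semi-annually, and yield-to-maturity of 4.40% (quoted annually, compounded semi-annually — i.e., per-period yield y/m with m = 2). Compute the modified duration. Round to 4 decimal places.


Answer: Modified duration = 2.7881

Derivation:
Coupon per period c = face * coupon_rate / m = 21.000000
Periods per year m = 2; per-period yield y/m = 0.022000
Number of cashflows N = 6
Cashflows (t years, CF_t, discount factor 1/(1+y/m)^(m*t), PV):
  t = 0.5000: CF_t = 21.000000, DF = 0.978474, PV = 20.547945
  t = 1.0000: CF_t = 21.000000, DF = 0.957411, PV = 20.105622
  t = 1.5000: CF_t = 21.000000, DF = 0.936801, PV = 19.672820
  t = 2.0000: CF_t = 21.000000, DF = 0.916635, PV = 19.249334
  t = 2.5000: CF_t = 21.000000, DF = 0.896903, PV = 18.834965
  t = 3.0000: CF_t = 1021.000000, DF = 0.877596, PV = 896.025496
Price P = sum_t PV_t = 994.436181
First compute Macaulay numerator sum_t t * PV_t:
  t * PV_t at t = 0.5000: 10.273973
  t * PV_t at t = 1.0000: 20.105622
  t * PV_t at t = 1.5000: 29.509229
  t * PV_t at t = 2.0000: 38.498668
  t * PV_t at t = 2.5000: 47.087412
  t * PV_t at t = 3.0000: 2688.076487
Macaulay duration D = 2833.551391 / 994.436181 = 2.849405
Modified duration = D / (1 + y/m) = 2.849405 / (1 + 0.022000) = 2.788067


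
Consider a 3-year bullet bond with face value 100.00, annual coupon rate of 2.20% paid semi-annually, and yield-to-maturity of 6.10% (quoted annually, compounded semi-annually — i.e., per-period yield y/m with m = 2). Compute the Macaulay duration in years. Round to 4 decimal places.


Answer: Macaulay duration = 2.9140 years

Derivation:
Coupon per period c = face * coupon_rate / m = 1.100000
Periods per year m = 2; per-period yield y/m = 0.030500
Number of cashflows N = 6
Cashflows (t years, CF_t, discount factor 1/(1+y/m)^(m*t), PV):
  t = 0.5000: CF_t = 1.100000, DF = 0.970403, PV = 1.067443
  t = 1.0000: CF_t = 1.100000, DF = 0.941681, PV = 1.035850
  t = 1.5000: CF_t = 1.100000, DF = 0.913810, PV = 1.005191
  t = 2.0000: CF_t = 1.100000, DF = 0.886764, PV = 0.975440
  t = 2.5000: CF_t = 1.100000, DF = 0.860518, PV = 0.946570
  t = 3.0000: CF_t = 101.100000, DF = 0.835049, PV = 84.423466
Price P = sum_t PV_t = 89.453960
Macaulay numerator sum_t t * PV_t:
  t * PV_t at t = 0.5000: 0.533721
  t * PV_t at t = 1.0000: 1.035850
  t * PV_t at t = 1.5000: 1.507787
  t * PV_t at t = 2.0000: 1.950881
  t * PV_t at t = 2.5000: 2.366425
  t * PV_t at t = 3.0000: 253.270398
Macaulay duration D = (sum_t t * PV_t) / P = 260.665062 / 89.453960 = 2.913958


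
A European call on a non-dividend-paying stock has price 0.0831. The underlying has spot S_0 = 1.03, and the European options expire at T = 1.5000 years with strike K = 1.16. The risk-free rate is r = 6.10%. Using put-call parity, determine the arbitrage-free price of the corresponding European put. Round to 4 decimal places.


Put-call parity: C - P = S_0 * exp(-qT) - K * exp(-rT).
S_0 * exp(-qT) = 1.0300 * 1.00000000 = 1.03000000
K * exp(-rT) = 1.1600 * 0.91256132 = 1.05857113
P = C - S*exp(-qT) + K*exp(-rT)
P = 0.0831 - 1.03000000 + 1.05857113 = 0.1117

Answer: Put price = 0.1117


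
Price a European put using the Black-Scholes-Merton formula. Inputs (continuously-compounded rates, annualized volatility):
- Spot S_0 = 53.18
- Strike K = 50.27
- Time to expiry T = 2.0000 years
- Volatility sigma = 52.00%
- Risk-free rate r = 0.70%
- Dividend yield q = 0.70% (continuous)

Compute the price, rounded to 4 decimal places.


Answer: Price = 13.2397

Derivation:
d1 = (ln(S/K) + (r - q + 0.5*sigma^2) * T) / (sigma * sqrt(T)) = 0.44421795
d2 = d1 - sigma * sqrt(T) = -0.29117310
exp(-rT) = 0.98609754; exp(-qT) = 0.98609754
P = K * exp(-rT) * N(-d2) - S_0 * exp(-qT) * N(-d1)
N(-d1) = 0.32844251; N(-d2) = 0.61454053
P = 50.2700 * 0.98609754 * 0.61454053 - 53.1800 * 0.98609754 * 0.32844251 = 13.2397


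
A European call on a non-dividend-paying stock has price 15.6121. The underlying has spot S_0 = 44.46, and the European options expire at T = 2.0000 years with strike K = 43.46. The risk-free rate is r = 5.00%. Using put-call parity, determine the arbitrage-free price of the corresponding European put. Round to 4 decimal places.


Put-call parity: C - P = S_0 * exp(-qT) - K * exp(-rT).
S_0 * exp(-qT) = 44.4600 * 1.00000000 = 44.46000000
K * exp(-rT) = 43.4600 * 0.90483742 = 39.32423419
P = C - S*exp(-qT) + K*exp(-rT)
P = 15.6121 - 44.46000000 + 39.32423419 = 10.4763

Answer: Put price = 10.4763


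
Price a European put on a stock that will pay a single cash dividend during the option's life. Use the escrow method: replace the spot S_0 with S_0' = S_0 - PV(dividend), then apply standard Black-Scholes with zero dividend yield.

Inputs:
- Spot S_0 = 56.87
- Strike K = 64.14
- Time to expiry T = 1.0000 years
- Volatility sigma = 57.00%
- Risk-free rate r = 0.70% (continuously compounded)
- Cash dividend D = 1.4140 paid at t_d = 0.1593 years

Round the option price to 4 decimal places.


Answer: Price = 17.8646

Derivation:
PV(D) = D * exp(-r * t_d) = 1.4140 * 0.99888552 = 1.41242413
S_0' = S_0 - PV(D) = 56.8700 - 1.41242413 = 55.45757587
d1 = (ln(S_0'/K) + (r + sigma^2/2)*T) / (sigma*sqrt(T)) = 0.04210550
d2 = d1 - sigma*sqrt(T) = -0.52789450
exp(-rT) = 0.99302444
N(-d1) = 0.48320730; N(-d2) = 0.70121372
P = K * exp(-rT) * N(-d2) - S_0' * N(-d1) = 64.1400 * 0.99302444 * 0.70121372 - 55.45757587 * 0.48320730 = 17.8646


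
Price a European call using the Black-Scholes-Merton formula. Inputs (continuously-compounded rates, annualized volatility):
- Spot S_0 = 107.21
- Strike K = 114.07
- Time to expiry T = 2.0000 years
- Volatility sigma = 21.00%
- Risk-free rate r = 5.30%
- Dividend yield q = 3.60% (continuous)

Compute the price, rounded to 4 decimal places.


d1 = (ln(S/K) + (r - q + 0.5*sigma^2) * T) / (sigma * sqrt(T)) = 0.05413486
d2 = d1 - sigma * sqrt(T) = -0.24284999
exp(-rT) = 0.89942465; exp(-qT) = 0.93053090
C = S_0 * exp(-qT) * N(d1) - K * exp(-rT) * N(d2)
N(d1) = 0.52158614; N(d2) = 0.40406080
C = 107.2100 * 0.93053090 * 0.52158614 - 114.0700 * 0.89942465 * 0.40406080 = 10.5790

Answer: Price = 10.5790


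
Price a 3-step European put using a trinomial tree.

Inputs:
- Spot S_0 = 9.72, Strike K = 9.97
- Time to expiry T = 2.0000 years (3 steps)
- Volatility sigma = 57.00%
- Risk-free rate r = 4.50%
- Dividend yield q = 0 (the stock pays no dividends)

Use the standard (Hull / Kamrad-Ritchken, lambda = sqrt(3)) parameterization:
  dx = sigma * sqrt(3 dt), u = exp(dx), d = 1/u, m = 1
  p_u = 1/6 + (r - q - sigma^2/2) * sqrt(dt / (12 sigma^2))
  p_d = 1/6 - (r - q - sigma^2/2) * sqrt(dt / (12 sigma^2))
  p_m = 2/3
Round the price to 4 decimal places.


Answer: Price = V(0,0) = 2.4148

Derivation:
dt = T/N = 0.666667; dx = sigma*sqrt(3*dt) = 0.806102
u = exp(dx) = 2.239162; d = 1/u = 0.446596
p_u = 0.118100, p_m = 0.666667, p_d = 0.215234
Discount per step: exp(-r*dt) = 0.970446
Stock lattice S(k, j) with j the centered position index:
  k=0: S(0,+0) = 9.7200
  k=1: S(1,-1) = 4.3409; S(1,+0) = 9.7200; S(1,+1) = 21.7647
  k=2: S(2,-2) = 1.9386; S(2,-1) = 4.3409; S(2,+0) = 9.7200; S(2,+1) = 21.7647; S(2,+2) = 48.7346
  k=3: S(3,-3) = 0.8658; S(3,-2) = 1.9386; S(3,-1) = 4.3409; S(3,+0) = 9.7200; S(3,+1) = 21.7647; S(3,+2) = 48.7346; S(3,+3) = 109.1247
Terminal payoffs V(N, j) = max(K - S_T, 0):
  V(3,-3) = 9.104216; V(3,-2) = 8.031369; V(3,-1) = 5.629091; V(3,+0) = 0.250000; V(3,+1) = 0.000000; V(3,+2) = 0.000000; V(3,+3) = 0.000000
Backward induction: V(k, j) = exp(-r*dt) * [p_u * V(k+1, j+1) + p_m * V(k+1, j) + p_d * V(k+1, j-1)]
  V(2,-2) = exp(-r*dt) * [p_u*5.629091 + p_m*8.031369 + p_d*9.104216] = 7.742771
  V(2,-1) = exp(-r*dt) * [p_u*0.250000 + p_m*5.629091 + p_d*8.031369] = 5.348003
  V(2,+0) = exp(-r*dt) * [p_u*0.000000 + p_m*0.250000 + p_d*5.629091] = 1.337504
  V(2,+1) = exp(-r*dt) * [p_u*0.000000 + p_m*0.000000 + p_d*0.250000] = 0.052218
  V(2,+2) = exp(-r*dt) * [p_u*0.000000 + p_m*0.000000 + p_d*0.000000] = 0.000000
  V(1,-1) = exp(-r*dt) * [p_u*1.337504 + p_m*5.348003 + p_d*7.742771] = 5.230507
  V(1,+0) = exp(-r*dt) * [p_u*0.052218 + p_m*1.337504 + p_d*5.348003] = 1.988352
  V(1,+1) = exp(-r*dt) * [p_u*0.000000 + p_m*0.052218 + p_d*1.337504] = 0.313151
  V(0,+0) = exp(-r*dt) * [p_u*0.313151 + p_m*1.988352 + p_d*5.230507] = 2.414791


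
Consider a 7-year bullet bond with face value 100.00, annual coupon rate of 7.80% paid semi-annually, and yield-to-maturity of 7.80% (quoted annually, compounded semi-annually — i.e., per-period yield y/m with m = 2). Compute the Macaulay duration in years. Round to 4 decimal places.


Coupon per period c = face * coupon_rate / m = 3.900000
Periods per year m = 2; per-period yield y/m = 0.039000
Number of cashflows N = 14
Cashflows (t years, CF_t, discount factor 1/(1+y/m)^(m*t), PV):
  t = 0.5000: CF_t = 3.900000, DF = 0.962464, PV = 3.753609
  t = 1.0000: CF_t = 3.900000, DF = 0.926337, PV = 3.612713
  t = 1.5000: CF_t = 3.900000, DF = 0.891566, PV = 3.477106
  t = 2.0000: CF_t = 3.900000, DF = 0.858100, PV = 3.346589
  t = 2.5000: CF_t = 3.900000, DF = 0.825890, PV = 3.220971
  t = 3.0000: CF_t = 3.900000, DF = 0.794889, PV = 3.100069
  t = 3.5000: CF_t = 3.900000, DF = 0.765052, PV = 2.983704
  t = 4.0000: CF_t = 3.900000, DF = 0.736335, PV = 2.871708
  t = 4.5000: CF_t = 3.900000, DF = 0.708696, PV = 2.763915
  t = 5.0000: CF_t = 3.900000, DF = 0.682094, PV = 2.660168
  t = 5.5000: CF_t = 3.900000, DF = 0.656491, PV = 2.560316
  t = 6.0000: CF_t = 3.900000, DF = 0.631849, PV = 2.464212
  t = 6.5000: CF_t = 3.900000, DF = 0.608132, PV = 2.371715
  t = 7.0000: CF_t = 103.900000, DF = 0.585305, PV = 60.813204
Price P = sum_t PV_t = 100.000000
Macaulay numerator sum_t t * PV_t:
  t * PV_t at t = 0.5000: 1.876805
  t * PV_t at t = 1.0000: 3.612713
  t * PV_t at t = 1.5000: 5.215659
  t * PV_t at t = 2.0000: 6.693179
  t * PV_t at t = 2.5000: 8.052429
  t * PV_t at t = 3.0000: 9.300206
  t * PV_t at t = 3.5000: 10.442965
  t * PV_t at t = 4.0000: 11.486831
  t * PV_t at t = 4.5000: 12.437617
  t * PV_t at t = 5.0000: 13.300842
  t * PV_t at t = 5.5000: 14.081738
  t * PV_t at t = 6.0000: 14.785271
  t * PV_t at t = 6.5000: 15.416147
  t * PV_t at t = 7.0000: 425.692425
Macaulay duration D = (sum_t t * PV_t) / P = 552.394827 / 100.000000 = 5.523948

Answer: Macaulay duration = 5.5239 years


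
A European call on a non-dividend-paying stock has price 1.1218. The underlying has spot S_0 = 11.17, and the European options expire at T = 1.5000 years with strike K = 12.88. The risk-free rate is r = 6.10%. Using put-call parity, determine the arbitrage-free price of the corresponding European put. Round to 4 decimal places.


Answer: Put price = 1.7056

Derivation:
Put-call parity: C - P = S_0 * exp(-qT) - K * exp(-rT).
S_0 * exp(-qT) = 11.1700 * 1.00000000 = 11.17000000
K * exp(-rT) = 12.8800 * 0.91256132 = 11.75378975
P = C - S*exp(-qT) + K*exp(-rT)
P = 1.1218 - 11.17000000 + 11.75378975 = 1.7056


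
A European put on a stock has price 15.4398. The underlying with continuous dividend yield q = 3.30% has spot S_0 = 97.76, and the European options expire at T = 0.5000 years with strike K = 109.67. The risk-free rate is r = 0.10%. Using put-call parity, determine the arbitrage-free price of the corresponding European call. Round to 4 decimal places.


Put-call parity: C - P = S_0 * exp(-qT) - K * exp(-rT).
S_0 * exp(-qT) = 97.7600 * 0.98363538 = 96.16019469
K * exp(-rT) = 109.6700 * 0.99950012 = 109.61517871
C = P + S*exp(-qT) - K*exp(-rT)
C = 15.4398 + 96.16019469 - 109.61517871 = 1.9848

Answer: Call price = 1.9848


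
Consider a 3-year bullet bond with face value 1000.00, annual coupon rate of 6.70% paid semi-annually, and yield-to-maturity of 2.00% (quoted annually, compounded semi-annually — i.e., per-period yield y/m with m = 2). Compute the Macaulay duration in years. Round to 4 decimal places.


Coupon per period c = face * coupon_rate / m = 33.500000
Periods per year m = 2; per-period yield y/m = 0.010000
Number of cashflows N = 6
Cashflows (t years, CF_t, discount factor 1/(1+y/m)^(m*t), PV):
  t = 0.5000: CF_t = 33.500000, DF = 0.990099, PV = 33.168317
  t = 1.0000: CF_t = 33.500000, DF = 0.980296, PV = 32.839918
  t = 1.5000: CF_t = 33.500000, DF = 0.970590, PV = 32.514770
  t = 2.0000: CF_t = 33.500000, DF = 0.960980, PV = 32.192842
  t = 2.5000: CF_t = 33.500000, DF = 0.951466, PV = 31.874101
  t = 3.0000: CF_t = 1033.500000, DF = 0.942045, PV = 973.603751
Price P = sum_t PV_t = 1136.193697
Macaulay numerator sum_t t * PV_t:
  t * PV_t at t = 0.5000: 16.584158
  t * PV_t at t = 1.0000: 32.839918
  t * PV_t at t = 1.5000: 48.772155
  t * PV_t at t = 2.0000: 64.385683
  t * PV_t at t = 2.5000: 79.685251
  t * PV_t at t = 3.0000: 2920.811252
Macaulay duration D = (sum_t t * PV_t) / P = 3163.078417 / 1136.193697 = 2.783925

Answer: Macaulay duration = 2.7839 years


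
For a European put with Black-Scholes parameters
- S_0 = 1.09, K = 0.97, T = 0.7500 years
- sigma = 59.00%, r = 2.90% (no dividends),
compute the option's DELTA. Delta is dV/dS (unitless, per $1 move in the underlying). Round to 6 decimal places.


d1 = 0.5263172098; d2 = 0.0153622215
phi(d1) = 0.3473426800; exp(-qT) = 1.0000000000; exp(-rT) = 0.9784848257
N(-d1) = 0.2993339138
Delta = -exp(-qT) * N(-d1) = -1.0000000000 * 0.2993339138 = -0.299334

Answer: Delta = -0.299334


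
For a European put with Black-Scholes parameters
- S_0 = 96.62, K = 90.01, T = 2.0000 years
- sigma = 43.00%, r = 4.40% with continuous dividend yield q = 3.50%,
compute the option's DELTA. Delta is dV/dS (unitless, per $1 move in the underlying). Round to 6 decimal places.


Answer: Delta = -0.304228

Derivation:
d1 = 0.4501885501; d2 = -0.1579232817
phi(d1) = 0.3604963675; exp(-qT) = 0.9323938199; exp(-rT) = 0.9157608767
N(-d1) = 0.3262872458
Delta = -exp(-qT) * N(-d1) = -0.9323938199 * 0.3262872458 = -0.304228


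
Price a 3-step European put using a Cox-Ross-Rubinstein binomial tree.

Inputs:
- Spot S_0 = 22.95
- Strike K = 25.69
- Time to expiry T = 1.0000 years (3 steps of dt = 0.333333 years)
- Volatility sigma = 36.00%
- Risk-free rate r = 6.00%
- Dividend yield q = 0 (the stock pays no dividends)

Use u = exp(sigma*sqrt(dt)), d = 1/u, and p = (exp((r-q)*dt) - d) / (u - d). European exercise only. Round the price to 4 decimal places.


Answer: Price = V(0,0) = 4.1158

Derivation:
dt = T/N = 0.333333
u = exp(sigma*sqrt(dt)) = 1.231024; d = 1/u = 0.812332
p = (exp((r-q)*dt) - d) / (u - d) = 0.496473
Discount per step: exp(-r*dt) = 0.980199
Stock lattice S(k, i) with i counting down-moves:
  k=0: S(0,0) = 22.9500
  k=1: S(1,0) = 28.2520; S(1,1) = 18.6430
  k=2: S(2,0) = 34.7789; S(2,1) = 22.9500; S(2,2) = 15.1443
  k=3: S(3,0) = 42.8136; S(3,1) = 28.2520; S(3,2) = 18.6430; S(3,3) = 12.3022
Terminal payoffs V(N, i) = max(K - S_T, 0):
  V(3,0) = 0.000000; V(3,1) = 0.000000; V(3,2) = 7.046980; V(3,3) = 13.387781
Backward induction: V(k, i) = exp(-r*dt) * [p * V(k+1, i) + (1-p) * V(k+1, i+1)].
  V(2,0) = exp(-r*dt) * [p*0.000000 + (1-p)*0.000000] = 0.000000
  V(2,1) = exp(-r*dt) * [p*0.000000 + (1-p)*7.046980] = 3.478079
  V(2,2) = exp(-r*dt) * [p*7.046980 + (1-p)*13.387781] = 10.036981
  V(1,0) = exp(-r*dt) * [p*0.000000 + (1-p)*3.478079] = 1.716627
  V(1,1) = exp(-r*dt) * [p*3.478079 + (1-p)*10.036981] = 6.646394
  V(0,0) = exp(-r*dt) * [p*1.716627 + (1-p)*6.646394] = 4.115752
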